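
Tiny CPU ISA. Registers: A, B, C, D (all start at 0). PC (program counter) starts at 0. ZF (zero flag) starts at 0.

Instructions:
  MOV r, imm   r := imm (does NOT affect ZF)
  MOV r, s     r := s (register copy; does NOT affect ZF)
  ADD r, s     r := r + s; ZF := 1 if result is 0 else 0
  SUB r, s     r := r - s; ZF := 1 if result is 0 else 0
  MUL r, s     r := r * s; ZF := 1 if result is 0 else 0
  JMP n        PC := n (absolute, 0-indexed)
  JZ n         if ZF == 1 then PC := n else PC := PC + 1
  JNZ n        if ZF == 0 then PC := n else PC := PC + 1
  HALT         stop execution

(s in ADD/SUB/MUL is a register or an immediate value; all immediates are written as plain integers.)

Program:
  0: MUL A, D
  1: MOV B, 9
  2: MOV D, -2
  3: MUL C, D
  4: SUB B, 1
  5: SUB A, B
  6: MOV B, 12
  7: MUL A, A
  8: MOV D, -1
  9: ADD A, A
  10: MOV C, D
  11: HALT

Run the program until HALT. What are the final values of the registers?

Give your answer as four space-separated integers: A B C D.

Answer: 128 12 -1 -1

Derivation:
Step 1: PC=0 exec 'MUL A, D'. After: A=0 B=0 C=0 D=0 ZF=1 PC=1
Step 2: PC=1 exec 'MOV B, 9'. After: A=0 B=9 C=0 D=0 ZF=1 PC=2
Step 3: PC=2 exec 'MOV D, -2'. After: A=0 B=9 C=0 D=-2 ZF=1 PC=3
Step 4: PC=3 exec 'MUL C, D'. After: A=0 B=9 C=0 D=-2 ZF=1 PC=4
Step 5: PC=4 exec 'SUB B, 1'. After: A=0 B=8 C=0 D=-2 ZF=0 PC=5
Step 6: PC=5 exec 'SUB A, B'. After: A=-8 B=8 C=0 D=-2 ZF=0 PC=6
Step 7: PC=6 exec 'MOV B, 12'. After: A=-8 B=12 C=0 D=-2 ZF=0 PC=7
Step 8: PC=7 exec 'MUL A, A'. After: A=64 B=12 C=0 D=-2 ZF=0 PC=8
Step 9: PC=8 exec 'MOV D, -1'. After: A=64 B=12 C=0 D=-1 ZF=0 PC=9
Step 10: PC=9 exec 'ADD A, A'. After: A=128 B=12 C=0 D=-1 ZF=0 PC=10
Step 11: PC=10 exec 'MOV C, D'. After: A=128 B=12 C=-1 D=-1 ZF=0 PC=11
Step 12: PC=11 exec 'HALT'. After: A=128 B=12 C=-1 D=-1 ZF=0 PC=11 HALTED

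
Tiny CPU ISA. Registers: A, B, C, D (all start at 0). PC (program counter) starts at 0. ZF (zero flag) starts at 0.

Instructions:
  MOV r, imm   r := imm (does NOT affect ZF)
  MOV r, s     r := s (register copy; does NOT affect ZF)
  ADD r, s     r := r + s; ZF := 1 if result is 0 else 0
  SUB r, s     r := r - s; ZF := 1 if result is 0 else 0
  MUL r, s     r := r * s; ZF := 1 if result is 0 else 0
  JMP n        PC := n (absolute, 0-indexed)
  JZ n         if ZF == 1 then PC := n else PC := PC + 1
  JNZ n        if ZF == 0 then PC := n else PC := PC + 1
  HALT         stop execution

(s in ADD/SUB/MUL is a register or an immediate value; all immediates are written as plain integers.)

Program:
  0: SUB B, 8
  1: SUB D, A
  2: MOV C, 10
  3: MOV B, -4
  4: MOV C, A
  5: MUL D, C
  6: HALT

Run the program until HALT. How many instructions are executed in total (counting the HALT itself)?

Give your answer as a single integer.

Answer: 7

Derivation:
Step 1: PC=0 exec 'SUB B, 8'. After: A=0 B=-8 C=0 D=0 ZF=0 PC=1
Step 2: PC=1 exec 'SUB D, A'. After: A=0 B=-8 C=0 D=0 ZF=1 PC=2
Step 3: PC=2 exec 'MOV C, 10'. After: A=0 B=-8 C=10 D=0 ZF=1 PC=3
Step 4: PC=3 exec 'MOV B, -4'. After: A=0 B=-4 C=10 D=0 ZF=1 PC=4
Step 5: PC=4 exec 'MOV C, A'. After: A=0 B=-4 C=0 D=0 ZF=1 PC=5
Step 6: PC=5 exec 'MUL D, C'. After: A=0 B=-4 C=0 D=0 ZF=1 PC=6
Step 7: PC=6 exec 'HALT'. After: A=0 B=-4 C=0 D=0 ZF=1 PC=6 HALTED
Total instructions executed: 7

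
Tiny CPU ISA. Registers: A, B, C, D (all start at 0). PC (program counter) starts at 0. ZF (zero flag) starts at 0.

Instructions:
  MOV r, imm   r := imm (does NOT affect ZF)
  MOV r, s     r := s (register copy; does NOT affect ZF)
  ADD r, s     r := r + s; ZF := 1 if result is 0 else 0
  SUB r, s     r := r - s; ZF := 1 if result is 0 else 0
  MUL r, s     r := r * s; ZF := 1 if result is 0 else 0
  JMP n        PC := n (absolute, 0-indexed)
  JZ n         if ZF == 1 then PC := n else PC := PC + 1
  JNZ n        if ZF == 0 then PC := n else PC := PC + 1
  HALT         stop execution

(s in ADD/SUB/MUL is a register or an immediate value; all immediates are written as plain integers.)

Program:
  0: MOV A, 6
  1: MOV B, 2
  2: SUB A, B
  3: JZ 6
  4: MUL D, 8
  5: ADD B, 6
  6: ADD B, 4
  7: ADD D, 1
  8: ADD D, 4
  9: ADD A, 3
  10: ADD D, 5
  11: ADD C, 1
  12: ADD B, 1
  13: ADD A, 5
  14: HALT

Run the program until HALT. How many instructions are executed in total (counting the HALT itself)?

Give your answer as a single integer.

Step 1: PC=0 exec 'MOV A, 6'. After: A=6 B=0 C=0 D=0 ZF=0 PC=1
Step 2: PC=1 exec 'MOV B, 2'. After: A=6 B=2 C=0 D=0 ZF=0 PC=2
Step 3: PC=2 exec 'SUB A, B'. After: A=4 B=2 C=0 D=0 ZF=0 PC=3
Step 4: PC=3 exec 'JZ 6'. After: A=4 B=2 C=0 D=0 ZF=0 PC=4
Step 5: PC=4 exec 'MUL D, 8'. After: A=4 B=2 C=0 D=0 ZF=1 PC=5
Step 6: PC=5 exec 'ADD B, 6'. After: A=4 B=8 C=0 D=0 ZF=0 PC=6
Step 7: PC=6 exec 'ADD B, 4'. After: A=4 B=12 C=0 D=0 ZF=0 PC=7
Step 8: PC=7 exec 'ADD D, 1'. After: A=4 B=12 C=0 D=1 ZF=0 PC=8
Step 9: PC=8 exec 'ADD D, 4'. After: A=4 B=12 C=0 D=5 ZF=0 PC=9
Step 10: PC=9 exec 'ADD A, 3'. After: A=7 B=12 C=0 D=5 ZF=0 PC=10
Step 11: PC=10 exec 'ADD D, 5'. After: A=7 B=12 C=0 D=10 ZF=0 PC=11
Step 12: PC=11 exec 'ADD C, 1'. After: A=7 B=12 C=1 D=10 ZF=0 PC=12
Step 13: PC=12 exec 'ADD B, 1'. After: A=7 B=13 C=1 D=10 ZF=0 PC=13
Step 14: PC=13 exec 'ADD A, 5'. After: A=12 B=13 C=1 D=10 ZF=0 PC=14
Step 15: PC=14 exec 'HALT'. After: A=12 B=13 C=1 D=10 ZF=0 PC=14 HALTED
Total instructions executed: 15

Answer: 15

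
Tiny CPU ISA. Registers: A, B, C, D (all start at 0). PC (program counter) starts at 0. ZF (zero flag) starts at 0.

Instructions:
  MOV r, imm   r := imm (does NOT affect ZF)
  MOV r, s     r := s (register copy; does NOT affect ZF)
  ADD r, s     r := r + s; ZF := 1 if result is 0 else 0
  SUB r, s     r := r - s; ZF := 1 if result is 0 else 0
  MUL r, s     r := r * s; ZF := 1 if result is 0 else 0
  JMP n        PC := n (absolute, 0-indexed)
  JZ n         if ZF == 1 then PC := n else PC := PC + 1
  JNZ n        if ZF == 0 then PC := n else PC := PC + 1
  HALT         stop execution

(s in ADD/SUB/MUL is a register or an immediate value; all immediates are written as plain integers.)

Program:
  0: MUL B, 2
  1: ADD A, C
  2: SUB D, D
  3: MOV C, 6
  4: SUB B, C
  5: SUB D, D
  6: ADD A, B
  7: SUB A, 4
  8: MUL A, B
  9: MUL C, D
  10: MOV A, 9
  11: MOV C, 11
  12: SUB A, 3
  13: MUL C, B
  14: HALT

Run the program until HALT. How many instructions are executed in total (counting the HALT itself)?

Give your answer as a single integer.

Answer: 15

Derivation:
Step 1: PC=0 exec 'MUL B, 2'. After: A=0 B=0 C=0 D=0 ZF=1 PC=1
Step 2: PC=1 exec 'ADD A, C'. After: A=0 B=0 C=0 D=0 ZF=1 PC=2
Step 3: PC=2 exec 'SUB D, D'. After: A=0 B=0 C=0 D=0 ZF=1 PC=3
Step 4: PC=3 exec 'MOV C, 6'. After: A=0 B=0 C=6 D=0 ZF=1 PC=4
Step 5: PC=4 exec 'SUB B, C'. After: A=0 B=-6 C=6 D=0 ZF=0 PC=5
Step 6: PC=5 exec 'SUB D, D'. After: A=0 B=-6 C=6 D=0 ZF=1 PC=6
Step 7: PC=6 exec 'ADD A, B'. After: A=-6 B=-6 C=6 D=0 ZF=0 PC=7
Step 8: PC=7 exec 'SUB A, 4'. After: A=-10 B=-6 C=6 D=0 ZF=0 PC=8
Step 9: PC=8 exec 'MUL A, B'. After: A=60 B=-6 C=6 D=0 ZF=0 PC=9
Step 10: PC=9 exec 'MUL C, D'. After: A=60 B=-6 C=0 D=0 ZF=1 PC=10
Step 11: PC=10 exec 'MOV A, 9'. After: A=9 B=-6 C=0 D=0 ZF=1 PC=11
Step 12: PC=11 exec 'MOV C, 11'. After: A=9 B=-6 C=11 D=0 ZF=1 PC=12
Step 13: PC=12 exec 'SUB A, 3'. After: A=6 B=-6 C=11 D=0 ZF=0 PC=13
Step 14: PC=13 exec 'MUL C, B'. After: A=6 B=-6 C=-66 D=0 ZF=0 PC=14
Step 15: PC=14 exec 'HALT'. After: A=6 B=-6 C=-66 D=0 ZF=0 PC=14 HALTED
Total instructions executed: 15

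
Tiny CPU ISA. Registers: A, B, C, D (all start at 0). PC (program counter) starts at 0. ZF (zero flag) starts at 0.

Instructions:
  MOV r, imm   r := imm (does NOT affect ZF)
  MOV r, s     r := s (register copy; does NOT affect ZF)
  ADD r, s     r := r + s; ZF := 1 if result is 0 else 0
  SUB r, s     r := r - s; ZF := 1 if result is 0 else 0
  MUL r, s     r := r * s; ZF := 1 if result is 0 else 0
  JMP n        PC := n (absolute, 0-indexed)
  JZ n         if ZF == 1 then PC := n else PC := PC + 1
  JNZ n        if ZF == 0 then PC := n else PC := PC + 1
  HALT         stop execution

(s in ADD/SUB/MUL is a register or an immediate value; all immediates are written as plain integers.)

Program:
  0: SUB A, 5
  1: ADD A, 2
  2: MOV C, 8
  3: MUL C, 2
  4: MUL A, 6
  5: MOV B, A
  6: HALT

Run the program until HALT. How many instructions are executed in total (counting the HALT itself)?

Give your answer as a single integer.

Step 1: PC=0 exec 'SUB A, 5'. After: A=-5 B=0 C=0 D=0 ZF=0 PC=1
Step 2: PC=1 exec 'ADD A, 2'. After: A=-3 B=0 C=0 D=0 ZF=0 PC=2
Step 3: PC=2 exec 'MOV C, 8'. After: A=-3 B=0 C=8 D=0 ZF=0 PC=3
Step 4: PC=3 exec 'MUL C, 2'. After: A=-3 B=0 C=16 D=0 ZF=0 PC=4
Step 5: PC=4 exec 'MUL A, 6'. After: A=-18 B=0 C=16 D=0 ZF=0 PC=5
Step 6: PC=5 exec 'MOV B, A'. After: A=-18 B=-18 C=16 D=0 ZF=0 PC=6
Step 7: PC=6 exec 'HALT'. After: A=-18 B=-18 C=16 D=0 ZF=0 PC=6 HALTED
Total instructions executed: 7

Answer: 7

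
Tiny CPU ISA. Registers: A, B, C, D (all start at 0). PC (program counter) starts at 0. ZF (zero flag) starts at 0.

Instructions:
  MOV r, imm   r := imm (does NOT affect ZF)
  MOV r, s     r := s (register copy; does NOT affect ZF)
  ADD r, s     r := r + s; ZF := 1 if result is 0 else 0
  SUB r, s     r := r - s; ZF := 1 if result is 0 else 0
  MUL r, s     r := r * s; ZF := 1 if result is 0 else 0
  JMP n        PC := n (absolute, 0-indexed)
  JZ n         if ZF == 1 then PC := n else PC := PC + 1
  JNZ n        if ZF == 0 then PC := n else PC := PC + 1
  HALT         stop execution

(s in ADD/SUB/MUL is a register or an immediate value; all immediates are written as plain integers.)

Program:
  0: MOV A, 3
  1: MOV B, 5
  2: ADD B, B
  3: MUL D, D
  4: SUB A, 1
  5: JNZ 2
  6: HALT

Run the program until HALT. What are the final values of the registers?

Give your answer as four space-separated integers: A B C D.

Answer: 0 40 0 0

Derivation:
Step 1: PC=0 exec 'MOV A, 3'. After: A=3 B=0 C=0 D=0 ZF=0 PC=1
Step 2: PC=1 exec 'MOV B, 5'. After: A=3 B=5 C=0 D=0 ZF=0 PC=2
Step 3: PC=2 exec 'ADD B, B'. After: A=3 B=10 C=0 D=0 ZF=0 PC=3
Step 4: PC=3 exec 'MUL D, D'. After: A=3 B=10 C=0 D=0 ZF=1 PC=4
Step 5: PC=4 exec 'SUB A, 1'. After: A=2 B=10 C=0 D=0 ZF=0 PC=5
Step 6: PC=5 exec 'JNZ 2'. After: A=2 B=10 C=0 D=0 ZF=0 PC=2
Step 7: PC=2 exec 'ADD B, B'. After: A=2 B=20 C=0 D=0 ZF=0 PC=3
Step 8: PC=3 exec 'MUL D, D'. After: A=2 B=20 C=0 D=0 ZF=1 PC=4
Step 9: PC=4 exec 'SUB A, 1'. After: A=1 B=20 C=0 D=0 ZF=0 PC=5
Step 10: PC=5 exec 'JNZ 2'. After: A=1 B=20 C=0 D=0 ZF=0 PC=2
Step 11: PC=2 exec 'ADD B, B'. After: A=1 B=40 C=0 D=0 ZF=0 PC=3
Step 12: PC=3 exec 'MUL D, D'. After: A=1 B=40 C=0 D=0 ZF=1 PC=4
Step 13: PC=4 exec 'SUB A, 1'. After: A=0 B=40 C=0 D=0 ZF=1 PC=5
Step 14: PC=5 exec 'JNZ 2'. After: A=0 B=40 C=0 D=0 ZF=1 PC=6
Step 15: PC=6 exec 'HALT'. After: A=0 B=40 C=0 D=0 ZF=1 PC=6 HALTED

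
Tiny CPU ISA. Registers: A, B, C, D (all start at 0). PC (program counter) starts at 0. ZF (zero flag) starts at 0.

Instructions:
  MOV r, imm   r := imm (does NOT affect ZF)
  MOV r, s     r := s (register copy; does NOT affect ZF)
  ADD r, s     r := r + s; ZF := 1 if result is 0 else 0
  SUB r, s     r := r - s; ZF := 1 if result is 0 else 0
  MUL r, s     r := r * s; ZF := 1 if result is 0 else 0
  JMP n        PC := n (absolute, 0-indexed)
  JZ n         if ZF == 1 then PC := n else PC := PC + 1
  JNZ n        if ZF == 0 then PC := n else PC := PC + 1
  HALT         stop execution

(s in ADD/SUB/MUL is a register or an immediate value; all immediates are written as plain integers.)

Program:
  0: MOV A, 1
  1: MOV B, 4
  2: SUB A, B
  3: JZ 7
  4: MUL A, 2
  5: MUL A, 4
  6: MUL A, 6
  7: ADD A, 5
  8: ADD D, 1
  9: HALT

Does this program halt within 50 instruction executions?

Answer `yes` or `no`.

Step 1: PC=0 exec 'MOV A, 1'. After: A=1 B=0 C=0 D=0 ZF=0 PC=1
Step 2: PC=1 exec 'MOV B, 4'. After: A=1 B=4 C=0 D=0 ZF=0 PC=2
Step 3: PC=2 exec 'SUB A, B'. After: A=-3 B=4 C=0 D=0 ZF=0 PC=3
Step 4: PC=3 exec 'JZ 7'. After: A=-3 B=4 C=0 D=0 ZF=0 PC=4
Step 5: PC=4 exec 'MUL A, 2'. After: A=-6 B=4 C=0 D=0 ZF=0 PC=5
Step 6: PC=5 exec 'MUL A, 4'. After: A=-24 B=4 C=0 D=0 ZF=0 PC=6
Step 7: PC=6 exec 'MUL A, 6'. After: A=-144 B=4 C=0 D=0 ZF=0 PC=7
Step 8: PC=7 exec 'ADD A, 5'. After: A=-139 B=4 C=0 D=0 ZF=0 PC=8
Step 9: PC=8 exec 'ADD D, 1'. After: A=-139 B=4 C=0 D=1 ZF=0 PC=9
Step 10: PC=9 exec 'HALT'. After: A=-139 B=4 C=0 D=1 ZF=0 PC=9 HALTED

Answer: yes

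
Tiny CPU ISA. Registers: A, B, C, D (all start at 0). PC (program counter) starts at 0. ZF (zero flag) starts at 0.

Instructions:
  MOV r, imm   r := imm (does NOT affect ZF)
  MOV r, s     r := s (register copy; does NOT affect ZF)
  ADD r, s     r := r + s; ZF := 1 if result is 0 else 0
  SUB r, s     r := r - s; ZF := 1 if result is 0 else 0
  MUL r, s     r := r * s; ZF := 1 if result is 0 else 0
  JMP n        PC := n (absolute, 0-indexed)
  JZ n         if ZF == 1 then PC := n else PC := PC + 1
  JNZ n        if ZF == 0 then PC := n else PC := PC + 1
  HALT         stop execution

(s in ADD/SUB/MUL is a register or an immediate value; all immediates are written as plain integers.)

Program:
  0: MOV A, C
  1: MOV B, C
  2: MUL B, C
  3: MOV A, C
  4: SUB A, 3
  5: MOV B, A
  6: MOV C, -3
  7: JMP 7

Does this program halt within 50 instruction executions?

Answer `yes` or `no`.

Step 1: PC=0 exec 'MOV A, C'. After: A=0 B=0 C=0 D=0 ZF=0 PC=1
Step 2: PC=1 exec 'MOV B, C'. After: A=0 B=0 C=0 D=0 ZF=0 PC=2
Step 3: PC=2 exec 'MUL B, C'. After: A=0 B=0 C=0 D=0 ZF=1 PC=3
Step 4: PC=3 exec 'MOV A, C'. After: A=0 B=0 C=0 D=0 ZF=1 PC=4
Step 5: PC=4 exec 'SUB A, 3'. After: A=-3 B=0 C=0 D=0 ZF=0 PC=5
Step 6: PC=5 exec 'MOV B, A'. After: A=-3 B=-3 C=0 D=0 ZF=0 PC=6
Step 7: PC=6 exec 'MOV C, -3'. After: A=-3 B=-3 C=-3 D=0 ZF=0 PC=7
Step 8: PC=7 exec 'JMP 7'. After: A=-3 B=-3 C=-3 D=0 ZF=0 PC=7
State after step 8 equals state after step 7: the program is in a cycle of length 1 and will never halt.

Answer: no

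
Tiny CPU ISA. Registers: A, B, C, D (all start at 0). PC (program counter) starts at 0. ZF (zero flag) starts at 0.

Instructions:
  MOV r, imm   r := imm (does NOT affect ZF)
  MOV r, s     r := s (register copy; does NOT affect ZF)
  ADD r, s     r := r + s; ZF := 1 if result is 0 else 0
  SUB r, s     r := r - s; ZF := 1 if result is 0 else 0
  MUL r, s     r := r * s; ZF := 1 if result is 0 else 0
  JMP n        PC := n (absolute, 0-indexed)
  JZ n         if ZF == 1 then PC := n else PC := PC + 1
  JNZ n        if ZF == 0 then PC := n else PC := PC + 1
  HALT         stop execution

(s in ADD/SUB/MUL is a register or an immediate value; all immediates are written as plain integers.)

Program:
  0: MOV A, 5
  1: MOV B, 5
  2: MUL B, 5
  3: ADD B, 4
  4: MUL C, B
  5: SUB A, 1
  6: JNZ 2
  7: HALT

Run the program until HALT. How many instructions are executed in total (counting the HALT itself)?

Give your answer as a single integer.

Step 1: PC=0 exec 'MOV A, 5'. After: A=5 B=0 C=0 D=0 ZF=0 PC=1
Step 2: PC=1 exec 'MOV B, 5'. After: A=5 B=5 C=0 D=0 ZF=0 PC=2
Step 3: PC=2 exec 'MUL B, 5'. After: A=5 B=25 C=0 D=0 ZF=0 PC=3
Step 4: PC=3 exec 'ADD B, 4'. After: A=5 B=29 C=0 D=0 ZF=0 PC=4
Step 5: PC=4 exec 'MUL C, B'. After: A=5 B=29 C=0 D=0 ZF=1 PC=5
Step 6: PC=5 exec 'SUB A, 1'. After: A=4 B=29 C=0 D=0 ZF=0 PC=6
Step 7: PC=6 exec 'JNZ 2'. After: A=4 B=29 C=0 D=0 ZF=0 PC=2
Step 8: PC=2 exec 'MUL B, 5'. After: A=4 B=145 C=0 D=0 ZF=0 PC=3
Step 9: PC=3 exec 'ADD B, 4'. After: A=4 B=149 C=0 D=0 ZF=0 PC=4
Step 10: PC=4 exec 'MUL C, B'. After: A=4 B=149 C=0 D=0 ZF=1 PC=5
Step 11: PC=5 exec 'SUB A, 1'. After: A=3 B=149 C=0 D=0 ZF=0 PC=6
Step 12: PC=6 exec 'JNZ 2'. After: A=3 B=149 C=0 D=0 ZF=0 PC=2
Step 13: PC=2 exec 'MUL B, 5'. After: A=3 B=745 C=0 D=0 ZF=0 PC=3
Step 14: PC=3 exec 'ADD B, 4'. After: A=3 B=749 C=0 D=0 ZF=0 PC=4
Step 15: PC=4 exec 'MUL C, B'. After: A=3 B=749 C=0 D=0 ZF=1 PC=5
Step 16: PC=5 exec 'SUB A, 1'. After: A=2 B=749 C=0 D=0 ZF=0 PC=6
Step 17: PC=6 exec 'JNZ 2'. After: A=2 B=749 C=0 D=0 ZF=0 PC=2
Step 18: PC=2 exec 'MUL B, 5'. After: A=2 B=3745 C=0 D=0 ZF=0 PC=3
Step 19: PC=3 exec 'ADD B, 4'. After: A=2 B=3749 C=0 D=0 ZF=0 PC=4
Step 20: PC=4 exec 'MUL C, B'. After: A=2 B=3749 C=0 D=0 ZF=1 PC=5
Step 21: PC=5 exec 'SUB A, 1'. After: A=1 B=3749 C=0 D=0 ZF=0 PC=6
Step 22: PC=6 exec 'JNZ 2'. After: A=1 B=3749 C=0 D=0 ZF=0 PC=2
Step 23: PC=2 exec 'MUL B, 5'. After: A=1 B=18745 C=0 D=0 ZF=0 PC=3
Step 24: PC=3 exec 'ADD B, 4'. After: A=1 B=18749 C=0 D=0 ZF=0 PC=4
Step 25: PC=4 exec 'MUL C, B'. After: A=1 B=18749 C=0 D=0 ZF=1 PC=5
Step 26: PC=5 exec 'SUB A, 1'. After: A=0 B=18749 C=0 D=0 ZF=1 PC=6
Step 27: PC=6 exec 'JNZ 2'. After: A=0 B=18749 C=0 D=0 ZF=1 PC=7
Step 28: PC=7 exec 'HALT'. After: A=0 B=18749 C=0 D=0 ZF=1 PC=7 HALTED
Total instructions executed: 28

Answer: 28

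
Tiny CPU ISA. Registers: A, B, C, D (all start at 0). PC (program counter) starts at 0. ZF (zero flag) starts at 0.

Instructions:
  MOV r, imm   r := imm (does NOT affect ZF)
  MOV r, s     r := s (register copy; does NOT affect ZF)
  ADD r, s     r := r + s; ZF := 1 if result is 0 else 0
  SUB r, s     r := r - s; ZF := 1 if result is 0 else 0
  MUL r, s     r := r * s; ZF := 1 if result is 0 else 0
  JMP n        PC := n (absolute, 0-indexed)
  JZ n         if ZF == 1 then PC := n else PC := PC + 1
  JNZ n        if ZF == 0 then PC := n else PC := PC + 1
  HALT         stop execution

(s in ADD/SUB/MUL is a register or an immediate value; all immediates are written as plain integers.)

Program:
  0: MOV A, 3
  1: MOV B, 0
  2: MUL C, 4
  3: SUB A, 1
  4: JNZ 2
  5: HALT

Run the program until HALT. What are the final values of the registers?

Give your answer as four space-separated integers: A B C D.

Answer: 0 0 0 0

Derivation:
Step 1: PC=0 exec 'MOV A, 3'. After: A=3 B=0 C=0 D=0 ZF=0 PC=1
Step 2: PC=1 exec 'MOV B, 0'. After: A=3 B=0 C=0 D=0 ZF=0 PC=2
Step 3: PC=2 exec 'MUL C, 4'. After: A=3 B=0 C=0 D=0 ZF=1 PC=3
Step 4: PC=3 exec 'SUB A, 1'. After: A=2 B=0 C=0 D=0 ZF=0 PC=4
Step 5: PC=4 exec 'JNZ 2'. After: A=2 B=0 C=0 D=0 ZF=0 PC=2
Step 6: PC=2 exec 'MUL C, 4'. After: A=2 B=0 C=0 D=0 ZF=1 PC=3
Step 7: PC=3 exec 'SUB A, 1'. After: A=1 B=0 C=0 D=0 ZF=0 PC=4
Step 8: PC=4 exec 'JNZ 2'. After: A=1 B=0 C=0 D=0 ZF=0 PC=2
Step 9: PC=2 exec 'MUL C, 4'. After: A=1 B=0 C=0 D=0 ZF=1 PC=3
Step 10: PC=3 exec 'SUB A, 1'. After: A=0 B=0 C=0 D=0 ZF=1 PC=4
Step 11: PC=4 exec 'JNZ 2'. After: A=0 B=0 C=0 D=0 ZF=1 PC=5
Step 12: PC=5 exec 'HALT'. After: A=0 B=0 C=0 D=0 ZF=1 PC=5 HALTED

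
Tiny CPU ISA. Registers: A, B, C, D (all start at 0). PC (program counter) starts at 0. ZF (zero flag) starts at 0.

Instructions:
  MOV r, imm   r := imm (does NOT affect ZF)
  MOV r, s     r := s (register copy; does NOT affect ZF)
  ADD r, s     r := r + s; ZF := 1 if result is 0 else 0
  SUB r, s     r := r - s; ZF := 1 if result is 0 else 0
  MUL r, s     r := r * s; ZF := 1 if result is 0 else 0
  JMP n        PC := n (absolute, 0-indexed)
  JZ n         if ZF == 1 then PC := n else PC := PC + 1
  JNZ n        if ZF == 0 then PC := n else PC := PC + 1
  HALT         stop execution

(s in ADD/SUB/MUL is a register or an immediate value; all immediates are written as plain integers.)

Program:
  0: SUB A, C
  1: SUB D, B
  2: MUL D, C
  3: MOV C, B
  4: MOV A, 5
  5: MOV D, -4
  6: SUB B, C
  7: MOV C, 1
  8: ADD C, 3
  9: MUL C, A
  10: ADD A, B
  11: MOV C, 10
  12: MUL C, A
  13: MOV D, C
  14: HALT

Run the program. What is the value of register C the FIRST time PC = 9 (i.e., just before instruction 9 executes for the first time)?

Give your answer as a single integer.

Step 1: PC=0 exec 'SUB A, C'. After: A=0 B=0 C=0 D=0 ZF=1 PC=1
Step 2: PC=1 exec 'SUB D, B'. After: A=0 B=0 C=0 D=0 ZF=1 PC=2
Step 3: PC=2 exec 'MUL D, C'. After: A=0 B=0 C=0 D=0 ZF=1 PC=3
Step 4: PC=3 exec 'MOV C, B'. After: A=0 B=0 C=0 D=0 ZF=1 PC=4
Step 5: PC=4 exec 'MOV A, 5'. After: A=5 B=0 C=0 D=0 ZF=1 PC=5
Step 6: PC=5 exec 'MOV D, -4'. After: A=5 B=0 C=0 D=-4 ZF=1 PC=6
Step 7: PC=6 exec 'SUB B, C'. After: A=5 B=0 C=0 D=-4 ZF=1 PC=7
Step 8: PC=7 exec 'MOV C, 1'. After: A=5 B=0 C=1 D=-4 ZF=1 PC=8
Step 9: PC=8 exec 'ADD C, 3'. After: A=5 B=0 C=4 D=-4 ZF=0 PC=9
First time PC=9: C=4

4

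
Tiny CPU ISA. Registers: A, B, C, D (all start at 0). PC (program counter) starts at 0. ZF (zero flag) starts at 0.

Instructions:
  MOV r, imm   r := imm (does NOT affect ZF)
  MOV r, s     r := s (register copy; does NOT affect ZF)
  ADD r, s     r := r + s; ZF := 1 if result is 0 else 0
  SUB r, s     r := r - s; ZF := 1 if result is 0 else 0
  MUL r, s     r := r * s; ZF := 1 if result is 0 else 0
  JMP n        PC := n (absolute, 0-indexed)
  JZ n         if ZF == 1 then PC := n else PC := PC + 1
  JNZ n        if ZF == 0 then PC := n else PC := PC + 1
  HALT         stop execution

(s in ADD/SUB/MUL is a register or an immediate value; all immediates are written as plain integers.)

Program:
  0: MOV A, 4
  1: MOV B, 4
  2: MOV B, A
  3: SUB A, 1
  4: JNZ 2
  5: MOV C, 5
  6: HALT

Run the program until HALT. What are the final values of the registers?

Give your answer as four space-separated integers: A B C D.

Answer: 0 1 5 0

Derivation:
Step 1: PC=0 exec 'MOV A, 4'. After: A=4 B=0 C=0 D=0 ZF=0 PC=1
Step 2: PC=1 exec 'MOV B, 4'. After: A=4 B=4 C=0 D=0 ZF=0 PC=2
Step 3: PC=2 exec 'MOV B, A'. After: A=4 B=4 C=0 D=0 ZF=0 PC=3
Step 4: PC=3 exec 'SUB A, 1'. After: A=3 B=4 C=0 D=0 ZF=0 PC=4
Step 5: PC=4 exec 'JNZ 2'. After: A=3 B=4 C=0 D=0 ZF=0 PC=2
Step 6: PC=2 exec 'MOV B, A'. After: A=3 B=3 C=0 D=0 ZF=0 PC=3
Step 7: PC=3 exec 'SUB A, 1'. After: A=2 B=3 C=0 D=0 ZF=0 PC=4
Step 8: PC=4 exec 'JNZ 2'. After: A=2 B=3 C=0 D=0 ZF=0 PC=2
Step 9: PC=2 exec 'MOV B, A'. After: A=2 B=2 C=0 D=0 ZF=0 PC=3
Step 10: PC=3 exec 'SUB A, 1'. After: A=1 B=2 C=0 D=0 ZF=0 PC=4
Step 11: PC=4 exec 'JNZ 2'. After: A=1 B=2 C=0 D=0 ZF=0 PC=2
Step 12: PC=2 exec 'MOV B, A'. After: A=1 B=1 C=0 D=0 ZF=0 PC=3
Step 13: PC=3 exec 'SUB A, 1'. After: A=0 B=1 C=0 D=0 ZF=1 PC=4
Step 14: PC=4 exec 'JNZ 2'. After: A=0 B=1 C=0 D=0 ZF=1 PC=5
Step 15: PC=5 exec 'MOV C, 5'. After: A=0 B=1 C=5 D=0 ZF=1 PC=6
Step 16: PC=6 exec 'HALT'. After: A=0 B=1 C=5 D=0 ZF=1 PC=6 HALTED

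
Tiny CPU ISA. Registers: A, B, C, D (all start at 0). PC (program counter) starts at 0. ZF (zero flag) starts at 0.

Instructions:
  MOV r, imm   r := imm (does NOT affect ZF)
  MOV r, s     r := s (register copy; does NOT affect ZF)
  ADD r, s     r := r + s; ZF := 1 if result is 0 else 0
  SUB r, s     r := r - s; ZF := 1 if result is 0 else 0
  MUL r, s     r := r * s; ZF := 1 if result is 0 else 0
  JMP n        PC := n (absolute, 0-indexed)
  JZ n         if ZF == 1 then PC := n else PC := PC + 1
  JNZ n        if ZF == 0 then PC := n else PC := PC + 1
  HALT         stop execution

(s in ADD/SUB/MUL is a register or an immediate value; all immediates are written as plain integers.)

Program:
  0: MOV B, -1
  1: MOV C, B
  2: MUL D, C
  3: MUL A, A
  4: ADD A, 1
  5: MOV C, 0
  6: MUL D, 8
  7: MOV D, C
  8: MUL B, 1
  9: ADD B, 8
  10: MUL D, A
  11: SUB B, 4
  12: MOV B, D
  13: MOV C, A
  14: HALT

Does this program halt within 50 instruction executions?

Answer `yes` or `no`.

Step 1: PC=0 exec 'MOV B, -1'. After: A=0 B=-1 C=0 D=0 ZF=0 PC=1
Step 2: PC=1 exec 'MOV C, B'. After: A=0 B=-1 C=-1 D=0 ZF=0 PC=2
Step 3: PC=2 exec 'MUL D, C'. After: A=0 B=-1 C=-1 D=0 ZF=1 PC=3
Step 4: PC=3 exec 'MUL A, A'. After: A=0 B=-1 C=-1 D=0 ZF=1 PC=4
Step 5: PC=4 exec 'ADD A, 1'. After: A=1 B=-1 C=-1 D=0 ZF=0 PC=5
Step 6: PC=5 exec 'MOV C, 0'. After: A=1 B=-1 C=0 D=0 ZF=0 PC=6
Step 7: PC=6 exec 'MUL D, 8'. After: A=1 B=-1 C=0 D=0 ZF=1 PC=7
Step 8: PC=7 exec 'MOV D, C'. After: A=1 B=-1 C=0 D=0 ZF=1 PC=8
Step 9: PC=8 exec 'MUL B, 1'. After: A=1 B=-1 C=0 D=0 ZF=0 PC=9
Step 10: PC=9 exec 'ADD B, 8'. After: A=1 B=7 C=0 D=0 ZF=0 PC=10
Step 11: PC=10 exec 'MUL D, A'. After: A=1 B=7 C=0 D=0 ZF=1 PC=11
Step 12: PC=11 exec 'SUB B, 4'. After: A=1 B=3 C=0 D=0 ZF=0 PC=12
Step 13: PC=12 exec 'MOV B, D'. After: A=1 B=0 C=0 D=0 ZF=0 PC=13
Step 14: PC=13 exec 'MOV C, A'. After: A=1 B=0 C=1 D=0 ZF=0 PC=14
Step 15: PC=14 exec 'HALT'. After: A=1 B=0 C=1 D=0 ZF=0 PC=14 HALTED

Answer: yes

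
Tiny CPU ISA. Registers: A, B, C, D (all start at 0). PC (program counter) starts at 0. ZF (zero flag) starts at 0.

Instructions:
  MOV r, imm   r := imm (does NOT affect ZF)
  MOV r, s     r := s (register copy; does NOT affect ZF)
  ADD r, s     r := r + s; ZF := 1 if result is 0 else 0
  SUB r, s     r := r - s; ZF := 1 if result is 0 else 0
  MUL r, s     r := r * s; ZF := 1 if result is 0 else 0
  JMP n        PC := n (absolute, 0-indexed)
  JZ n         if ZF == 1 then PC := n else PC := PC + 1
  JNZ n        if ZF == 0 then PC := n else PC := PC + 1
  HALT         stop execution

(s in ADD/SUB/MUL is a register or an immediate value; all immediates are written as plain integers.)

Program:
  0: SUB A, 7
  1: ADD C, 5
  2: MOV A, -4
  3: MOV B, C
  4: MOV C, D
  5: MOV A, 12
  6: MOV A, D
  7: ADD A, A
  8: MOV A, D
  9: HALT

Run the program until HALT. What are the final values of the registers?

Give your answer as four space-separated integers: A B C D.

Answer: 0 5 0 0

Derivation:
Step 1: PC=0 exec 'SUB A, 7'. After: A=-7 B=0 C=0 D=0 ZF=0 PC=1
Step 2: PC=1 exec 'ADD C, 5'. After: A=-7 B=0 C=5 D=0 ZF=0 PC=2
Step 3: PC=2 exec 'MOV A, -4'. After: A=-4 B=0 C=5 D=0 ZF=0 PC=3
Step 4: PC=3 exec 'MOV B, C'. After: A=-4 B=5 C=5 D=0 ZF=0 PC=4
Step 5: PC=4 exec 'MOV C, D'. After: A=-4 B=5 C=0 D=0 ZF=0 PC=5
Step 6: PC=5 exec 'MOV A, 12'. After: A=12 B=5 C=0 D=0 ZF=0 PC=6
Step 7: PC=6 exec 'MOV A, D'. After: A=0 B=5 C=0 D=0 ZF=0 PC=7
Step 8: PC=7 exec 'ADD A, A'. After: A=0 B=5 C=0 D=0 ZF=1 PC=8
Step 9: PC=8 exec 'MOV A, D'. After: A=0 B=5 C=0 D=0 ZF=1 PC=9
Step 10: PC=9 exec 'HALT'. After: A=0 B=5 C=0 D=0 ZF=1 PC=9 HALTED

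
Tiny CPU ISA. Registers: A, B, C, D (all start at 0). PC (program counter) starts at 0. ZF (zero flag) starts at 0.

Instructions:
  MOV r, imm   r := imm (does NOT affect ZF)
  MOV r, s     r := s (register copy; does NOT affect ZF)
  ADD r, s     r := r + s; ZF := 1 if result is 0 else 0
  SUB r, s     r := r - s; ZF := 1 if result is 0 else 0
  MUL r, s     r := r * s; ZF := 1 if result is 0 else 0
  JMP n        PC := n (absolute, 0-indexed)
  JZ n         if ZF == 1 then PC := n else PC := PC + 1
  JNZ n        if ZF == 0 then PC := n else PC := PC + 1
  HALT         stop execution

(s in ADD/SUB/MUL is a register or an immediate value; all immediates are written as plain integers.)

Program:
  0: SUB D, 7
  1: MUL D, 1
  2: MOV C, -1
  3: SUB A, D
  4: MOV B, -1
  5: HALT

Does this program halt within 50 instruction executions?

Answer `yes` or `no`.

Answer: yes

Derivation:
Step 1: PC=0 exec 'SUB D, 7'. After: A=0 B=0 C=0 D=-7 ZF=0 PC=1
Step 2: PC=1 exec 'MUL D, 1'. After: A=0 B=0 C=0 D=-7 ZF=0 PC=2
Step 3: PC=2 exec 'MOV C, -1'. After: A=0 B=0 C=-1 D=-7 ZF=0 PC=3
Step 4: PC=3 exec 'SUB A, D'. After: A=7 B=0 C=-1 D=-7 ZF=0 PC=4
Step 5: PC=4 exec 'MOV B, -1'. After: A=7 B=-1 C=-1 D=-7 ZF=0 PC=5
Step 6: PC=5 exec 'HALT'. After: A=7 B=-1 C=-1 D=-7 ZF=0 PC=5 HALTED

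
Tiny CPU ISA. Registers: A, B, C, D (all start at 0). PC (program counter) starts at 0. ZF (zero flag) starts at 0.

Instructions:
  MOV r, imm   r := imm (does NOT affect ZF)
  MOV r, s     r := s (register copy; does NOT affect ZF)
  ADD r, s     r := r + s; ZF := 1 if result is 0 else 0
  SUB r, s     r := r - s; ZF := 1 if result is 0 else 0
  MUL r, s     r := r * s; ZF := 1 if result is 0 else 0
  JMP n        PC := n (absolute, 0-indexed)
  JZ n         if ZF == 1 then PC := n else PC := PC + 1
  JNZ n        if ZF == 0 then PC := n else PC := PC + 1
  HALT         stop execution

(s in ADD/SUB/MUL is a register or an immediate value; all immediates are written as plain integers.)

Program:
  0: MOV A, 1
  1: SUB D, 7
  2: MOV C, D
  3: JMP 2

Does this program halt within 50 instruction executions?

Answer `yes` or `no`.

Answer: no

Derivation:
Step 1: PC=0 exec 'MOV A, 1'. After: A=1 B=0 C=0 D=0 ZF=0 PC=1
Step 2: PC=1 exec 'SUB D, 7'. After: A=1 B=0 C=0 D=-7 ZF=0 PC=2
Step 3: PC=2 exec 'MOV C, D'. After: A=1 B=0 C=-7 D=-7 ZF=0 PC=3
Step 4: PC=3 exec 'JMP 2'. After: A=1 B=0 C=-7 D=-7 ZF=0 PC=2
Step 5: PC=2 exec 'MOV C, D'. After: A=1 B=0 C=-7 D=-7 ZF=0 PC=3
State after step 5 equals state after step 3: the program is in a cycle of length 2 and will never halt.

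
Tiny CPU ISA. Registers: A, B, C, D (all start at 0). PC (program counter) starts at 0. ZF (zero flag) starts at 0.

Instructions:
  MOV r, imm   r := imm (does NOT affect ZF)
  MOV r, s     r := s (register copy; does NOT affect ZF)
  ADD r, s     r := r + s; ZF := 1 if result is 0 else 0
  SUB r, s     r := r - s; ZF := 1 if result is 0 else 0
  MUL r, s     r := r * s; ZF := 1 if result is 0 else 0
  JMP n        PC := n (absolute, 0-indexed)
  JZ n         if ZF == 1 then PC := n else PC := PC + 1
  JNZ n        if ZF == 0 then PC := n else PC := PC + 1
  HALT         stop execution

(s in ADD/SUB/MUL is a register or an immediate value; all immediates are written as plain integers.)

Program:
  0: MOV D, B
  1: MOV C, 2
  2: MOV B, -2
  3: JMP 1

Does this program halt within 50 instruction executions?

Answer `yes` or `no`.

Step 1: PC=0 exec 'MOV D, B'. After: A=0 B=0 C=0 D=0 ZF=0 PC=1
Step 2: PC=1 exec 'MOV C, 2'. After: A=0 B=0 C=2 D=0 ZF=0 PC=2
Step 3: PC=2 exec 'MOV B, -2'. After: A=0 B=-2 C=2 D=0 ZF=0 PC=3
Step 4: PC=3 exec 'JMP 1'. After: A=0 B=-2 C=2 D=0 ZF=0 PC=1
Step 5: PC=1 exec 'MOV C, 2'. After: A=0 B=-2 C=2 D=0 ZF=0 PC=2
Step 6: PC=2 exec 'MOV B, -2'. After: A=0 B=-2 C=2 D=0 ZF=0 PC=3
State after step 6 equals state after step 3: the program is in a cycle of length 3 and will never halt.

Answer: no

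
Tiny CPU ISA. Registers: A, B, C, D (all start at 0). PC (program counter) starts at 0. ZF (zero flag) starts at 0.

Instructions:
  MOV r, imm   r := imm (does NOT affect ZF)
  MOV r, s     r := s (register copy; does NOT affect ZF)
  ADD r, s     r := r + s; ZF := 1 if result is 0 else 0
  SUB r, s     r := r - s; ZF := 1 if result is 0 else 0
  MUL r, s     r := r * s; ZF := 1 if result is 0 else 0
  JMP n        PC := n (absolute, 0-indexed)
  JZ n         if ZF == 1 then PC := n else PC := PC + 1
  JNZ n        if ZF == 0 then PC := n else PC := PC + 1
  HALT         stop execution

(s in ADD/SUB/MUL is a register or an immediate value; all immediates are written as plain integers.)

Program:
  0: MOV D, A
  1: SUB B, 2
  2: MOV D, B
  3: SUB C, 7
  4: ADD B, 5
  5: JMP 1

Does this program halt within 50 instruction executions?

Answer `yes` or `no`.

Step 1: PC=0 exec 'MOV D, A'. After: A=0 B=0 C=0 D=0 ZF=0 PC=1
Step 2: PC=1 exec 'SUB B, 2'. After: A=0 B=-2 C=0 D=0 ZF=0 PC=2
Step 3: PC=2 exec 'MOV D, B'. After: A=0 B=-2 C=0 D=-2 ZF=0 PC=3
Step 4: PC=3 exec 'SUB C, 7'. After: A=0 B=-2 C=-7 D=-2 ZF=0 PC=4
Step 5: PC=4 exec 'ADD B, 5'. After: A=0 B=3 C=-7 D=-2 ZF=0 PC=5
Step 6: PC=5 exec 'JMP 1'. After: A=0 B=3 C=-7 D=-2 ZF=0 PC=1
Step 7: PC=1 exec 'SUB B, 2'. After: A=0 B=1 C=-7 D=-2 ZF=0 PC=2
Step 8: PC=2 exec 'MOV D, B'. After: A=0 B=1 C=-7 D=1 ZF=0 PC=3
Step 9: PC=3 exec 'SUB C, 7'. After: A=0 B=1 C=-14 D=1 ZF=0 PC=4
Step 10: PC=4 exec 'ADD B, 5'. After: A=0 B=6 C=-14 D=1 ZF=0 PC=5
Step 11: PC=5 exec 'JMP 1'. After: A=0 B=6 C=-14 D=1 ZF=0 PC=1
Step 12: PC=1 exec 'SUB B, 2'. After: A=0 B=4 C=-14 D=1 ZF=0 PC=2
Step 13: PC=2 exec 'MOV D, B'. After: A=0 B=4 C=-14 D=4 ZF=0 PC=3
Step 14: PC=3 exec 'SUB C, 7'. After: A=0 B=4 C=-21 D=4 ZF=0 PC=4
Step 15: PC=4 exec 'ADD B, 5'. After: A=0 B=9 C=-21 D=4 ZF=0 PC=5
After 50 steps: not halted. PC revisits the same instructions with no path to HALT; will never halt.

Answer: no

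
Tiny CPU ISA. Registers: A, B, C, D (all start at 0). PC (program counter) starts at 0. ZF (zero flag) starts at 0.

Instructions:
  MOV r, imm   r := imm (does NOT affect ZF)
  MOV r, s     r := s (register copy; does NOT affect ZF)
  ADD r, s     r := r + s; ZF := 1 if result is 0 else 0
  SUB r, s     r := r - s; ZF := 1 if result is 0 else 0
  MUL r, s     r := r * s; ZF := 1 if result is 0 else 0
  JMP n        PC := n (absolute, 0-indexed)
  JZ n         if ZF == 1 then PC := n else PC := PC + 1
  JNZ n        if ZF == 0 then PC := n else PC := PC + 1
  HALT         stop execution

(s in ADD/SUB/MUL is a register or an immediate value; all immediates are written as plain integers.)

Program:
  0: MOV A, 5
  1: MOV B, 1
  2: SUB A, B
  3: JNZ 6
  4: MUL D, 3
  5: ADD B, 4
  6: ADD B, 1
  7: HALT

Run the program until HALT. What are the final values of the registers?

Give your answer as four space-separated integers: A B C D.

Answer: 4 2 0 0

Derivation:
Step 1: PC=0 exec 'MOV A, 5'. After: A=5 B=0 C=0 D=0 ZF=0 PC=1
Step 2: PC=1 exec 'MOV B, 1'. After: A=5 B=1 C=0 D=0 ZF=0 PC=2
Step 3: PC=2 exec 'SUB A, B'. After: A=4 B=1 C=0 D=0 ZF=0 PC=3
Step 4: PC=3 exec 'JNZ 6'. After: A=4 B=1 C=0 D=0 ZF=0 PC=6
Step 5: PC=6 exec 'ADD B, 1'. After: A=4 B=2 C=0 D=0 ZF=0 PC=7
Step 6: PC=7 exec 'HALT'. After: A=4 B=2 C=0 D=0 ZF=0 PC=7 HALTED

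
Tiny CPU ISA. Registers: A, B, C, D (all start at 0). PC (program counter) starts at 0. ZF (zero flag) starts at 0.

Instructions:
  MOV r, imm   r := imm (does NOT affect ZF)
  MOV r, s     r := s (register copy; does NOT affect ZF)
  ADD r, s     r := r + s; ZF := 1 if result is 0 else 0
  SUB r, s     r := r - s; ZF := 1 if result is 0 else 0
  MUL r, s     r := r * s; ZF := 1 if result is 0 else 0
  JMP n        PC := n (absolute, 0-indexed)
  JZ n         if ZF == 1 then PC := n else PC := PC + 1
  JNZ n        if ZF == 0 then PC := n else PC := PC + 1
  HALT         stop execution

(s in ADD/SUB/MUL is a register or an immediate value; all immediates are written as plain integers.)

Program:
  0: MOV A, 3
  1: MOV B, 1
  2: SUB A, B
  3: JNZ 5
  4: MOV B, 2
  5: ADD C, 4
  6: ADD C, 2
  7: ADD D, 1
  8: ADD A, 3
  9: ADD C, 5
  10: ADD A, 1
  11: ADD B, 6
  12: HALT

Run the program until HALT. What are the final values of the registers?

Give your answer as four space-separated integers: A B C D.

Step 1: PC=0 exec 'MOV A, 3'. After: A=3 B=0 C=0 D=0 ZF=0 PC=1
Step 2: PC=1 exec 'MOV B, 1'. After: A=3 B=1 C=0 D=0 ZF=0 PC=2
Step 3: PC=2 exec 'SUB A, B'. After: A=2 B=1 C=0 D=0 ZF=0 PC=3
Step 4: PC=3 exec 'JNZ 5'. After: A=2 B=1 C=0 D=0 ZF=0 PC=5
Step 5: PC=5 exec 'ADD C, 4'. After: A=2 B=1 C=4 D=0 ZF=0 PC=6
Step 6: PC=6 exec 'ADD C, 2'. After: A=2 B=1 C=6 D=0 ZF=0 PC=7
Step 7: PC=7 exec 'ADD D, 1'. After: A=2 B=1 C=6 D=1 ZF=0 PC=8
Step 8: PC=8 exec 'ADD A, 3'. After: A=5 B=1 C=6 D=1 ZF=0 PC=9
Step 9: PC=9 exec 'ADD C, 5'. After: A=5 B=1 C=11 D=1 ZF=0 PC=10
Step 10: PC=10 exec 'ADD A, 1'. After: A=6 B=1 C=11 D=1 ZF=0 PC=11
Step 11: PC=11 exec 'ADD B, 6'. After: A=6 B=7 C=11 D=1 ZF=0 PC=12
Step 12: PC=12 exec 'HALT'. After: A=6 B=7 C=11 D=1 ZF=0 PC=12 HALTED

Answer: 6 7 11 1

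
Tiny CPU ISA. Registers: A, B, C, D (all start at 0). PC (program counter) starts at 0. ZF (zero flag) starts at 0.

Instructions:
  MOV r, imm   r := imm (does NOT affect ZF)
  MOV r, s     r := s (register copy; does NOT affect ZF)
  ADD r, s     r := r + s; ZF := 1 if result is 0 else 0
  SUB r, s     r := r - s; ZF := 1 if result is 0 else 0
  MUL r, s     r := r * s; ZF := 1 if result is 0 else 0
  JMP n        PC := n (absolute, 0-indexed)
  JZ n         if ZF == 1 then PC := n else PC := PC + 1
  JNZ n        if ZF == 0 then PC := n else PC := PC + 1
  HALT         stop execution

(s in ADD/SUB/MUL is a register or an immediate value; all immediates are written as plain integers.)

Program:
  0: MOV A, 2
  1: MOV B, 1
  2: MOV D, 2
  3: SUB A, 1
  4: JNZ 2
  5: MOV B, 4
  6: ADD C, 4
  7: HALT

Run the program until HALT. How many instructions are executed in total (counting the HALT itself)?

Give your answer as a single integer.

Step 1: PC=0 exec 'MOV A, 2'. After: A=2 B=0 C=0 D=0 ZF=0 PC=1
Step 2: PC=1 exec 'MOV B, 1'. After: A=2 B=1 C=0 D=0 ZF=0 PC=2
Step 3: PC=2 exec 'MOV D, 2'. After: A=2 B=1 C=0 D=2 ZF=0 PC=3
Step 4: PC=3 exec 'SUB A, 1'. After: A=1 B=1 C=0 D=2 ZF=0 PC=4
Step 5: PC=4 exec 'JNZ 2'. After: A=1 B=1 C=0 D=2 ZF=0 PC=2
Step 6: PC=2 exec 'MOV D, 2'. After: A=1 B=1 C=0 D=2 ZF=0 PC=3
Step 7: PC=3 exec 'SUB A, 1'. After: A=0 B=1 C=0 D=2 ZF=1 PC=4
Step 8: PC=4 exec 'JNZ 2'. After: A=0 B=1 C=0 D=2 ZF=1 PC=5
Step 9: PC=5 exec 'MOV B, 4'. After: A=0 B=4 C=0 D=2 ZF=1 PC=6
Step 10: PC=6 exec 'ADD C, 4'. After: A=0 B=4 C=4 D=2 ZF=0 PC=7
Step 11: PC=7 exec 'HALT'. After: A=0 B=4 C=4 D=2 ZF=0 PC=7 HALTED
Total instructions executed: 11

Answer: 11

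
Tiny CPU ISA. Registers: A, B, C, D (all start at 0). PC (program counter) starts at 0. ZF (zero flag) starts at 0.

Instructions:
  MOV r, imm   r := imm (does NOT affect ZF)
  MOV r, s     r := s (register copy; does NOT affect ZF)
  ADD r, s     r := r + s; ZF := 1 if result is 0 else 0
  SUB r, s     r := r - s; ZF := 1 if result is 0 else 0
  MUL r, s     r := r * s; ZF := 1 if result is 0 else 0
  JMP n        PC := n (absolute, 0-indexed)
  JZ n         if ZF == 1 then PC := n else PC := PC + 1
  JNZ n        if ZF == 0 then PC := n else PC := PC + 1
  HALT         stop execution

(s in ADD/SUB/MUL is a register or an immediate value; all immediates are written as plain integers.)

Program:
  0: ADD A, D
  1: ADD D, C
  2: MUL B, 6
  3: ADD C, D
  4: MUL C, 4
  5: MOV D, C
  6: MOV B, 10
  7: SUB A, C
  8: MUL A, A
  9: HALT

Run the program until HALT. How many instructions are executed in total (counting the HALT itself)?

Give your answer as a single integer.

Answer: 10

Derivation:
Step 1: PC=0 exec 'ADD A, D'. After: A=0 B=0 C=0 D=0 ZF=1 PC=1
Step 2: PC=1 exec 'ADD D, C'. After: A=0 B=0 C=0 D=0 ZF=1 PC=2
Step 3: PC=2 exec 'MUL B, 6'. After: A=0 B=0 C=0 D=0 ZF=1 PC=3
Step 4: PC=3 exec 'ADD C, D'. After: A=0 B=0 C=0 D=0 ZF=1 PC=4
Step 5: PC=4 exec 'MUL C, 4'. After: A=0 B=0 C=0 D=0 ZF=1 PC=5
Step 6: PC=5 exec 'MOV D, C'. After: A=0 B=0 C=0 D=0 ZF=1 PC=6
Step 7: PC=6 exec 'MOV B, 10'. After: A=0 B=10 C=0 D=0 ZF=1 PC=7
Step 8: PC=7 exec 'SUB A, C'. After: A=0 B=10 C=0 D=0 ZF=1 PC=8
Step 9: PC=8 exec 'MUL A, A'. After: A=0 B=10 C=0 D=0 ZF=1 PC=9
Step 10: PC=9 exec 'HALT'. After: A=0 B=10 C=0 D=0 ZF=1 PC=9 HALTED
Total instructions executed: 10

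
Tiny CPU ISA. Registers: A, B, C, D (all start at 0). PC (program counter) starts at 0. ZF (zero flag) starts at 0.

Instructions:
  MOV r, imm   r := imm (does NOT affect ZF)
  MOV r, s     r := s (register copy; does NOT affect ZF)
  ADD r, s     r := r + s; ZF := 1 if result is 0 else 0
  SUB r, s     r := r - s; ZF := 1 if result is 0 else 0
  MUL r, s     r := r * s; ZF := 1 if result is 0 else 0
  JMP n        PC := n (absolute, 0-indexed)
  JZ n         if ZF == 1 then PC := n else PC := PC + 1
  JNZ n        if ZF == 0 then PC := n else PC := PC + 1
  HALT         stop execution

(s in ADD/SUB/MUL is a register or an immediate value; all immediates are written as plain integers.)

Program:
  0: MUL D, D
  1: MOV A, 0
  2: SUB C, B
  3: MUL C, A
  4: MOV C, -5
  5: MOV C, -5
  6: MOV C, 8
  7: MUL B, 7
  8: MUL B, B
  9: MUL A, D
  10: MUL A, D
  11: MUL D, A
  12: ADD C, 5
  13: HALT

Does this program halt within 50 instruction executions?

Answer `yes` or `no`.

Answer: yes

Derivation:
Step 1: PC=0 exec 'MUL D, D'. After: A=0 B=0 C=0 D=0 ZF=1 PC=1
Step 2: PC=1 exec 'MOV A, 0'. After: A=0 B=0 C=0 D=0 ZF=1 PC=2
Step 3: PC=2 exec 'SUB C, B'. After: A=0 B=0 C=0 D=0 ZF=1 PC=3
Step 4: PC=3 exec 'MUL C, A'. After: A=0 B=0 C=0 D=0 ZF=1 PC=4
Step 5: PC=4 exec 'MOV C, -5'. After: A=0 B=0 C=-5 D=0 ZF=1 PC=5
Step 6: PC=5 exec 'MOV C, -5'. After: A=0 B=0 C=-5 D=0 ZF=1 PC=6
Step 7: PC=6 exec 'MOV C, 8'. After: A=0 B=0 C=8 D=0 ZF=1 PC=7
Step 8: PC=7 exec 'MUL B, 7'. After: A=0 B=0 C=8 D=0 ZF=1 PC=8
Step 9: PC=8 exec 'MUL B, B'. After: A=0 B=0 C=8 D=0 ZF=1 PC=9
Step 10: PC=9 exec 'MUL A, D'. After: A=0 B=0 C=8 D=0 ZF=1 PC=10
Step 11: PC=10 exec 'MUL A, D'. After: A=0 B=0 C=8 D=0 ZF=1 PC=11
Step 12: PC=11 exec 'MUL D, A'. After: A=0 B=0 C=8 D=0 ZF=1 PC=12
Step 13: PC=12 exec 'ADD C, 5'. After: A=0 B=0 C=13 D=0 ZF=0 PC=13
Step 14: PC=13 exec 'HALT'. After: A=0 B=0 C=13 D=0 ZF=0 PC=13 HALTED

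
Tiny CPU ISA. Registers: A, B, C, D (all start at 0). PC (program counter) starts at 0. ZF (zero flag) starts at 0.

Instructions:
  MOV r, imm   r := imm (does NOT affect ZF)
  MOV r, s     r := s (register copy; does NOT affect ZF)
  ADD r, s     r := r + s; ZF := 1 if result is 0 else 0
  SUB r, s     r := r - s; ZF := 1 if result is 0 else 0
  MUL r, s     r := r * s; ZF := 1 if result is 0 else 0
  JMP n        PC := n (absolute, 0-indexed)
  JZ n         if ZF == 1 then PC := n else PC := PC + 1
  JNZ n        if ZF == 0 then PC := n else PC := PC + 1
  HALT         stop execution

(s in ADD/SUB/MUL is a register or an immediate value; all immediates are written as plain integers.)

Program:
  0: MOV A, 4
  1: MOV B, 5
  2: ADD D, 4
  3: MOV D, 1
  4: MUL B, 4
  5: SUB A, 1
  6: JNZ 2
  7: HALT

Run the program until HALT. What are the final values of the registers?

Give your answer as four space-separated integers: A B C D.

Step 1: PC=0 exec 'MOV A, 4'. After: A=4 B=0 C=0 D=0 ZF=0 PC=1
Step 2: PC=1 exec 'MOV B, 5'. After: A=4 B=5 C=0 D=0 ZF=0 PC=2
Step 3: PC=2 exec 'ADD D, 4'. After: A=4 B=5 C=0 D=4 ZF=0 PC=3
Step 4: PC=3 exec 'MOV D, 1'. After: A=4 B=5 C=0 D=1 ZF=0 PC=4
Step 5: PC=4 exec 'MUL B, 4'. After: A=4 B=20 C=0 D=1 ZF=0 PC=5
Step 6: PC=5 exec 'SUB A, 1'. After: A=3 B=20 C=0 D=1 ZF=0 PC=6
Step 7: PC=6 exec 'JNZ 2'. After: A=3 B=20 C=0 D=1 ZF=0 PC=2
Step 8: PC=2 exec 'ADD D, 4'. After: A=3 B=20 C=0 D=5 ZF=0 PC=3
Step 9: PC=3 exec 'MOV D, 1'. After: A=3 B=20 C=0 D=1 ZF=0 PC=4
Step 10: PC=4 exec 'MUL B, 4'. After: A=3 B=80 C=0 D=1 ZF=0 PC=5
Step 11: PC=5 exec 'SUB A, 1'. After: A=2 B=80 C=0 D=1 ZF=0 PC=6
Step 12: PC=6 exec 'JNZ 2'. After: A=2 B=80 C=0 D=1 ZF=0 PC=2
Step 13: PC=2 exec 'ADD D, 4'. After: A=2 B=80 C=0 D=5 ZF=0 PC=3
Step 14: PC=3 exec 'MOV D, 1'. After: A=2 B=80 C=0 D=1 ZF=0 PC=4
Step 15: PC=4 exec 'MUL B, 4'. After: A=2 B=320 C=0 D=1 ZF=0 PC=5
Step 16: PC=5 exec 'SUB A, 1'. After: A=1 B=320 C=0 D=1 ZF=0 PC=6
Step 17: PC=6 exec 'JNZ 2'. After: A=1 B=320 C=0 D=1 ZF=0 PC=2
Step 18: PC=2 exec 'ADD D, 4'. After: A=1 B=320 C=0 D=5 ZF=0 PC=3
Step 19: PC=3 exec 'MOV D, 1'. After: A=1 B=320 C=0 D=1 ZF=0 PC=4
Step 20: PC=4 exec 'MUL B, 4'. After: A=1 B=1280 C=0 D=1 ZF=0 PC=5
Step 21: PC=5 exec 'SUB A, 1'. After: A=0 B=1280 C=0 D=1 ZF=1 PC=6
Step 22: PC=6 exec 'JNZ 2'. After: A=0 B=1280 C=0 D=1 ZF=1 PC=7
Step 23: PC=7 exec 'HALT'. After: A=0 B=1280 C=0 D=1 ZF=1 PC=7 HALTED

Answer: 0 1280 0 1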